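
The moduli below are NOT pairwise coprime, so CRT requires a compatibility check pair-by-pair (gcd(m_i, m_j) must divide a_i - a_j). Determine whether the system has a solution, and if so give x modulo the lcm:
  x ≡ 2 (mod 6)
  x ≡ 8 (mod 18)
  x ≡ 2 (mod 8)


Moduli 6, 18, 8 are not pairwise coprime, so CRT works modulo lcm(m_i) when all pairwise compatibility conditions hold.
Pairwise compatibility: gcd(m_i, m_j) must divide a_i - a_j for every pair.
Merge one congruence at a time:
  Start: x ≡ 2 (mod 6).
  Combine with x ≡ 8 (mod 18): gcd(6, 18) = 6; 8 - 2 = 6, which IS divisible by 6, so compatible.
    Write x = 2 + 6·t and substitute into x ≡ 8 (mod 18): 6·t ≡ 8 − 2 = 6 (mod 18).
    Divide the congruence (and modulus) by g = 6: 1·t ≡ 1 (mod 3).
    So t ≡ 1 (mod 3).
    Then x = 2 + 6·1 = 8, valid modulo lcm(6, 18) = 18: x ≡ 8 (mod 18).
  Combine with x ≡ 2 (mod 8): gcd(18, 8) = 2; 2 - 8 = -6, which IS divisible by 2, so compatible.
    Write x = 8 + 18·t and substitute into x ≡ 2 (mod 8): 18·t ≡ 2 − 8 = -6 (mod 8).
    Divide the congruence (and modulus) by g = 2: 9·t ≡ -3 (mod 4).
    Reduce coefficients mod 4: 1·t ≡ 1 (mod 4).
    So t ≡ 1 (mod 4).
    Then x = 8 + 18·1 = 26, valid modulo lcm(18, 8) = 72: x ≡ 26 (mod 72).
Verify: 26 mod 6 = 2, 26 mod 18 = 8, 26 mod 8 = 2.

x ≡ 26 (mod 72).


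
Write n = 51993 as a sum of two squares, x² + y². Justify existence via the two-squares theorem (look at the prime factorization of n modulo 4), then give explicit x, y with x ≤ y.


Step 1: Factor n = 51993 = 3^2 · 53 · 109.
Step 2: Check the mod-4 condition on each prime factor: 3 ≡ 3 (mod 4), exponent 2 (must be even); 53 ≡ 1 (mod 4), exponent 1; 109 ≡ 1 (mod 4), exponent 1.
All primes ≡ 3 (mod 4) appear to even exponent (or don't appear), so by the two-squares theorem n IS expressible as a sum of two squares.
Step 3: Build a representation. Group n = k² · m with k = 3 and m = 53 · 109 = 5777 (a product of primes ≡ 1 (mod 4)); a representation of m scales to one of n via (k·x)² + (k·y)² = k²(x² + y²). Each prime p ≡ 1 (mod 4) is itself a sum of two squares; find a² by testing p − a² for a perfect square:
  53: 53 − 1² = 52, 53 − 2² = 49 = 7² ⇒ 53 = 2² + 7².
  109: 109 − 1² = 108, 109 − 2² = 105, 109 − 3² = 100 = 10² ⇒ 109 = 3² + 10².
  Combine using the Brahmagupta–Fibonacci identity (a² + b²)(c² + d²) = (ac − bd)² + (ad + bc)² = (ac + bd)² + (ad − bc)²:
  53 · 109 = 5777: from (2² + 7²)(3² + 10²), take (2·3 − 7·10, 2·10 + 7·3) = (6 − 70, 20 + 21) = (-64, 41); dropping signs (only squares matter) gives (64, 41); check 64² + 41² = 4096 + 1681 = 5777 ✓.
  Scale by k = 3: (3·64, 3·41) = (192, 123).
Step 4: Order so x ≤ y and verify: 123² + 192² = 15129 + 36864 = 51993 = n. ✓

n = 51993 = 123² + 192² (one valid representation with x ≤ y).


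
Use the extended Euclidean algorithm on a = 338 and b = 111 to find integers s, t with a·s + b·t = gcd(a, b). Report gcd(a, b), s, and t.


Euclidean algorithm on (338, 111) — divide until remainder is 0:
  338 = 3 · 111 + 5
  111 = 22 · 5 + 1
  5 = 5 · 1 + 0
gcd(338, 111) = 1.
Track Bezout coefficients alongside the remainders: start with r₀ = 338 = a·1 + b·0 (s = 1, t = 0) and r₁ = 111 = a·0 + b·1 (s = 0, t = 1); each new remainder r_{k+1} = r_{k-1} − q_k·r_k inherits s_{k+1} = s_{k-1} − q_k·s_k, t_{k+1} = t_{k-1} − q_k·t_k, so r_k = a·s_k + b·t_k at every step:
  q = 3: r = 5, s = 1 − 3·0 = 1, t = 0 − 3·1 = -3  (check: 338·1 + 111·(-3) = 5)
  q = 22: r = 1, s = 0 − 22·1 = -22, t = 1 − 22·(-3) = 67  (check: 338·(-22) + 111·67 = 1)
The row with r = 1 (the gcd) gives the Bezout coefficients s = -22, t = 67.
Result: 338 · (-22) + 111 · (67) = 1.

gcd(338, 111) = 1; s = -22, t = 67 (check: 338·(-22) + 111·67 = 1).


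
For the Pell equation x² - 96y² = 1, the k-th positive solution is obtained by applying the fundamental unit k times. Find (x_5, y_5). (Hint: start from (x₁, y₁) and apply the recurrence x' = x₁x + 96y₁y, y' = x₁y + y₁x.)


Step 1: Find the fundamental solution (x₁, y₁) of x² - 96y² = 1.
  Expand √96 as a continued fraction. a₀ = ⌊√96⌋ = 9; iterate m_{k+1} = d_k·a_k − m_k, d_{k+1} = (96 − m_{k+1}²)/d_k, a_{k+1} = ⌊(a₀ + m_{k+1})/d_{k+1}⌋ (starting m₀ = 0, d₀ = 1), with convergents p_k = a_k·p_{k-1} + p_{k-2}, q_k = a_k·q_{k-1} + q_{k-2} (p₋₁ = 1, q₋₁ = 0):
  k = 0: a₀ = 9; p₀/q₀ = 9/1; p₀² − 96·q₀² = 81 − 96 = -15.
  k = 1: m = 9, d = 15, a = ⌊(9 + 9)/15⌋ = 1; p/q = (1·9 + 1)/(1·1 + 0) = 10/1; p² − 96·q² = 100 − 96 = 4.
  k = 2: m = 6, d = 4, a = ⌊(9 + 6)/4⌋ = 3; p/q = (3·10 + 9)/(3·1 + 1) = 39/4; p² − 96·q² = 1521 − 1536 = -15.
  k = 3: m = 6, d = 15, a = ⌊(9 + 6)/15⌋ = 1; p/q = (1·39 + 10)/(1·4 + 1) = 49/5; p² − 96·q² = 2401 − 2400 = 1.
  The first convergent with p² − 96·q² = 1 gives the fundamental solution (x₁, y₁) = (49, 5).
Step 2: Apply the recurrence (x_{n+1}, y_{n+1}) = (x₁x_n + 96y₁y_n, x₁y_n + y₁x_n) repeatedly.
  From (x_1, y_1) = (49, 5): x_2 = 49·49 + 96·5·5 = 4801; y_2 = 49·5 + 5·49 = 490.
  From (x_2, y_2) = (4801, 490): x_3 = 49·4801 + 96·5·490 = 470449; y_3 = 49·490 + 5·4801 = 48015.
  From (x_3, y_3) = (470449, 48015): x_4 = 49·470449 + 96·5·48015 = 46099201; y_4 = 49·48015 + 5·470449 = 4704980.
  From (x_4, y_4) = (46099201, 4704980): x_5 = 49·46099201 + 96·5·4704980 = 4517251249; y_5 = 49·4704980 + 5·46099201 = 461040025.
Step 3: Verify x_5² - 96·y_5² = 20405558846592060001 - 20405558846592060000 = 1 (should be 1). ✓

(x_1, y_1) = (49, 5); (x_5, y_5) = (4517251249, 461040025).


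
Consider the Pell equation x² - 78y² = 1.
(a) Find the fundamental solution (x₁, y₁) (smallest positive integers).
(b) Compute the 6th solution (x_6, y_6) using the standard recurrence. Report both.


Step 1: Find the fundamental solution (x₁, y₁) of x² - 78y² = 1.
  Expand √78 as a continued fraction. a₀ = ⌊√78⌋ = 8; iterate m_{k+1} = d_k·a_k − m_k, d_{k+1} = (78 − m_{k+1}²)/d_k, a_{k+1} = ⌊(a₀ + m_{k+1})/d_{k+1}⌋ (starting m₀ = 0, d₀ = 1), with convergents p_k = a_k·p_{k-1} + p_{k-2}, q_k = a_k·q_{k-1} + q_{k-2} (p₋₁ = 1, q₋₁ = 0):
  k = 0: a₀ = 8; p₀/q₀ = 8/1; p₀² − 78·q₀² = 64 − 78 = -14.
  k = 1: m = 8, d = 14, a = ⌊(8 + 8)/14⌋ = 1; p/q = (1·8 + 1)/(1·1 + 0) = 9/1; p² − 78·q² = 81 − 78 = 3.
  k = 2: m = 6, d = 3, a = ⌊(8 + 6)/3⌋ = 4; p/q = (4·9 + 8)/(4·1 + 1) = 44/5; p² − 78·q² = 1936 − 1950 = -14.
  k = 3: m = 6, d = 14, a = ⌊(8 + 6)/14⌋ = 1; p/q = (1·44 + 9)/(1·5 + 1) = 53/6; p² − 78·q² = 2809 − 2808 = 1.
  The first convergent with p² − 78·q² = 1 gives the fundamental solution (x₁, y₁) = (53, 6).
Step 2: Apply the recurrence (x_{n+1}, y_{n+1}) = (x₁x_n + 78y₁y_n, x₁y_n + y₁x_n) repeatedly.
  From (x_1, y_1) = (53, 6): x_2 = 53·53 + 78·6·6 = 5617; y_2 = 53·6 + 6·53 = 636.
  From (x_2, y_2) = (5617, 636): x_3 = 53·5617 + 78·6·636 = 595349; y_3 = 53·636 + 6·5617 = 67410.
  From (x_3, y_3) = (595349, 67410): x_4 = 53·595349 + 78·6·67410 = 63101377; y_4 = 53·67410 + 6·595349 = 7144824.
  From (x_4, y_4) = (63101377, 7144824): x_5 = 53·63101377 + 78·6·7144824 = 6688150613; y_5 = 53·7144824 + 6·63101377 = 757283934.
  From (x_5, y_5) = (6688150613, 757283934): x_6 = 53·6688150613 + 78·6·757283934 = 708880863601; y_6 = 53·757283934 + 6·6688150613 = 80264952180.
Step 3: Verify x_6² - 78·y_6² = 502512078779699566687201 - 502512078779699566687200 = 1 (should be 1). ✓

(x_1, y_1) = (53, 6); (x_6, y_6) = (708880863601, 80264952180).


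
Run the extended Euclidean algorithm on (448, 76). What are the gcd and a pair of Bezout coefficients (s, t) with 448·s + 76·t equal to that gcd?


Euclidean algorithm on (448, 76) — divide until remainder is 0:
  448 = 5 · 76 + 68
  76 = 1 · 68 + 8
  68 = 8 · 8 + 4
  8 = 2 · 4 + 0
gcd(448, 76) = 4.
Track Bezout coefficients alongside the remainders: start with r₀ = 448 = a·1 + b·0 (s = 1, t = 0) and r₁ = 76 = a·0 + b·1 (s = 0, t = 1); each new remainder r_{k+1} = r_{k-1} − q_k·r_k inherits s_{k+1} = s_{k-1} − q_k·s_k, t_{k+1} = t_{k-1} − q_k·t_k, so r_k = a·s_k + b·t_k at every step:
  q = 5: r = 68, s = 1 − 5·0 = 1, t = 0 − 5·1 = -5  (check: 448·1 + 76·(-5) = 68)
  q = 1: r = 8, s = 0 − 1·1 = -1, t = 1 − 1·(-5) = 6  (check: 448·(-1) + 76·6 = 8)
  q = 8: r = 4, s = 1 − 8·(-1) = 9, t = -5 − 8·6 = -53  (check: 448·9 + 76·(-53) = 4)
The row with r = 4 (the gcd) gives the Bezout coefficients s = 9, t = -53.
Result: 448 · (9) + 76 · (-53) = 4.

gcd(448, 76) = 4; s = 9, t = -53 (check: 448·9 + 76·(-53) = 4).


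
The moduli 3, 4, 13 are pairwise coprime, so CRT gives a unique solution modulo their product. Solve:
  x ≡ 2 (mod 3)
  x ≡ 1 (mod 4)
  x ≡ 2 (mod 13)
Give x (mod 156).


Moduli 3, 4, 13 are pairwise coprime; by CRT there is a unique solution modulo M = 3 · 4 · 13 = 156.
Solve pairwise, accumulating the modulus:
  Start with x ≡ 2 (mod 3).
  Combine with x ≡ 1 (mod 4): since gcd(3, 4) = 1, we get a unique residue mod 12.
    Write x = 2 + 3·t and substitute into x ≡ 1 (mod 4): 3·t ≡ 1 − 2 = -1 (mod 4).
    Reduce coefficients mod 4: 3·t ≡ 3 (mod 4).
    The inverse of 3 mod 4 is 3 (since 3·3 = 9 = 2·4 + 1), so t ≡ 3·3 = 9 ≡ 1 (mod 4).
    Then x = 2 + 3·1 = 5, valid modulo lcm(3, 4) = 12: x ≡ 5 (mod 12).
  Combine with x ≡ 2 (mod 13): since gcd(12, 13) = 1, we get a unique residue mod 156.
    Write x = 5 + 12·t and substitute into x ≡ 2 (mod 13): 12·t ≡ 2 − 5 = -3 (mod 13).
    Reduce coefficients mod 13: 12·t ≡ 10 (mod 13).
    The inverse of 12 mod 13 is 12 (since 12·12 = 144 = 11·13 + 1), so t ≡ 12·10 = 120 ≡ 3 (mod 13).
    Then x = 5 + 12·3 = 41, valid modulo lcm(12, 13) = 156: x ≡ 41 (mod 156).
Verify: 41 mod 3 = 2 ✓, 41 mod 4 = 1 ✓, 41 mod 13 = 2 ✓.

x ≡ 41 (mod 156).


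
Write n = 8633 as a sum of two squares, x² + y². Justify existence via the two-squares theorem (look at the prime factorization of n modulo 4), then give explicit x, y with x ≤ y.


Step 1: Factor n = 8633 = 89 · 97.
Step 2: Check the mod-4 condition on each prime factor: 89 ≡ 1 (mod 4), exponent 1; 97 ≡ 1 (mod 4), exponent 1.
All primes ≡ 3 (mod 4) appear to even exponent (or don't appear), so by the two-squares theorem n IS expressible as a sum of two squares.
Step 3: Build a representation. Here n = 89 · 97 is a product of primes ≡ 1 (mod 4). Each prime p ≡ 1 (mod 4) is itself a sum of two squares; find a² by testing p − a² for a perfect square:
  89: 89 − 1² = 88, 89 − 2² = 85, 89 − 3² = 80, 89 − 4² = 73, 89 − 5² = 64 = 8² ⇒ 89 = 5² + 8².
  97: 97 − 1² = 96, 97 − 2² = 93, 97 − 3² = 88, 97 − 4² = 81 = 9² ⇒ 97 = 4² + 9².
  Combine using the Brahmagupta–Fibonacci identity (a² + b²)(c² + d²) = (ac − bd)² + (ad + bc)² = (ac + bd)² + (ad − bc)²:
  89 · 97 = 8633: from (5² + 8²)(4² + 9²), take (5·4 − 8·9, 5·9 + 8·4) = (20 − 72, 45 + 32) = (-52, 77); dropping signs (only squares matter) gives (52, 77); check 52² + 77² = 2704 + 5929 = 8633 ✓.
Step 4: Order so x ≤ y and verify: 52² + 77² = 2704 + 5929 = 8633 = n. ✓

n = 8633 = 52² + 77² (one valid representation with x ≤ y).


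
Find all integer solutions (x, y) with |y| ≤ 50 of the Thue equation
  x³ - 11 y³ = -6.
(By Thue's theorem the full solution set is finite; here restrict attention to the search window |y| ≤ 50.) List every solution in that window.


The equation is x³ - 11y³ = -6. For fixed y, x³ = 11·y³ − 6, so a solution requires the RHS to be a perfect cube.
Strategy: iterate y from -50 to 50, compute RHS = 11·y³ − 6, and check whether it is a (positive or negative) perfect cube.
Check small values of y:
  y = 0: RHS = -6 is not a perfect cube.
  y = 1: RHS = 5 is not a perfect cube.
  y = -1: RHS = -17 is not a perfect cube.
  y = 2: RHS = 82 is not a perfect cube.
  y = -2: RHS = -94 is not a perfect cube.
  y = 3: RHS = 291 is not a perfect cube.
  y = -3: RHS = -303 is not a perfect cube.
Continuing the search up to |y| = 50 finds no solutions either.
No (x, y) in the scanned range satisfies the equation.

No integer solutions with |y| ≤ 50.


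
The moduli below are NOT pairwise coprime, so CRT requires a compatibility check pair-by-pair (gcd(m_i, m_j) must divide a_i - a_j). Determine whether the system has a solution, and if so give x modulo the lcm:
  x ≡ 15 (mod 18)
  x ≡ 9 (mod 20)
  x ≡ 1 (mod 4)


Moduli 18, 20, 4 are not pairwise coprime, so CRT works modulo lcm(m_i) when all pairwise compatibility conditions hold.
Pairwise compatibility: gcd(m_i, m_j) must divide a_i - a_j for every pair.
Merge one congruence at a time:
  Start: x ≡ 15 (mod 18).
  Combine with x ≡ 9 (mod 20): gcd(18, 20) = 2; 9 - 15 = -6, which IS divisible by 2, so compatible.
    Write x = 15 + 18·t and substitute into x ≡ 9 (mod 20): 18·t ≡ 9 − 15 = -6 (mod 20).
    Divide the congruence (and modulus) by g = 2: 9·t ≡ -3 (mod 10).
    Reduce coefficients mod 10: 9·t ≡ 7 (mod 10).
    The inverse of 9 mod 10 is 9 (since 9·9 = 81 = 8·10 + 1), so t ≡ 9·7 = 63 ≡ 3 (mod 10).
    Then x = 15 + 18·3 = 69, valid modulo lcm(18, 20) = 180: x ≡ 69 (mod 180).
  Combine with x ≡ 1 (mod 4): gcd(180, 4) = 4; 1 - 69 = -68, which IS divisible by 4, so compatible.
    Write x = 69 + 180·t and substitute into x ≡ 1 (mod 4): 180·t ≡ 1 − 69 = -68 (mod 4).
    Divide the congruence (and modulus) by g = 4: 45·t ≡ -17 (mod 1).
    Modulo 1 every t works; take t = 0.
    Then x = 69 + 180·0 = 69, valid modulo lcm(180, 4) = 180: x ≡ 69 (mod 180).
Verify: 69 mod 18 = 15, 69 mod 20 = 9, 69 mod 4 = 1.

x ≡ 69 (mod 180).


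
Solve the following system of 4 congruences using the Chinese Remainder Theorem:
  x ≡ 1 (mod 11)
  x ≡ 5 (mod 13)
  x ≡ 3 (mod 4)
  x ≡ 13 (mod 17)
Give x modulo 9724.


Product of moduli M = 11 · 13 · 4 · 17 = 9724.
Merge one congruence at a time:
  Start: x ≡ 1 (mod 11).
  Combine with x ≡ 5 (mod 13); new modulus lcm = 143.
    Write x = 1 + 11·t and substitute into x ≡ 5 (mod 13): 11·t ≡ 5 − 1 = 4 (mod 13).
    The inverse of 11 mod 13 is 6 (since 11·6 = 66 = 5·13 + 1), so t ≡ 6·4 = 24 ≡ 11 (mod 13).
    Then x = 1 + 11·11 = 122, valid modulo lcm(11, 13) = 143: x ≡ 122 (mod 143).
  Combine with x ≡ 3 (mod 4); new modulus lcm = 572.
    Write x = 122 + 143·t and substitute into x ≡ 3 (mod 4): 143·t ≡ 3 − 122 = -119 (mod 4).
    Reduce coefficients mod 4: 3·t ≡ 1 (mod 4).
    The inverse of 3 mod 4 is 3 (since 3·3 = 9 = 2·4 + 1), so t ≡ 3·1 = 3 ≡ 3 (mod 4).
    Then x = 122 + 143·3 = 551, valid modulo lcm(143, 4) = 572: x ≡ 551 (mod 572).
  Combine with x ≡ 13 (mod 17); new modulus lcm = 9724.
    Write x = 551 + 572·t and substitute into x ≡ 13 (mod 17): 572·t ≡ 13 − 551 = -538 (mod 17).
    Reduce coefficients mod 17: 11·t ≡ 6 (mod 17).
    The inverse of 11 mod 17 is 14 (since 11·14 = 154 = 9·17 + 1), so t ≡ 14·6 = 84 ≡ 16 (mod 17).
    Then x = 551 + 572·16 = 9703, valid modulo lcm(572, 17) = 9724: x ≡ 9703 (mod 9724).
Verify against each original: 9703 mod 11 = 1, 9703 mod 13 = 5, 9703 mod 4 = 3, 9703 mod 17 = 13.

x ≡ 9703 (mod 9724).


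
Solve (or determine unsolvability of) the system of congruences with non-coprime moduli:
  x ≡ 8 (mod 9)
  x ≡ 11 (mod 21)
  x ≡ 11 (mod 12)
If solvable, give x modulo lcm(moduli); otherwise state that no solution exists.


Moduli 9, 21, 12 are not pairwise coprime, so CRT works modulo lcm(m_i) when all pairwise compatibility conditions hold.
Pairwise compatibility: gcd(m_i, m_j) must divide a_i - a_j for every pair.
Merge one congruence at a time:
  Start: x ≡ 8 (mod 9).
  Combine with x ≡ 11 (mod 21): gcd(9, 21) = 3; 11 - 8 = 3, which IS divisible by 3, so compatible.
    Write x = 8 + 9·t and substitute into x ≡ 11 (mod 21): 9·t ≡ 11 − 8 = 3 (mod 21).
    Divide the congruence (and modulus) by g = 3: 3·t ≡ 1 (mod 7).
    The inverse of 3 mod 7 is 5 (since 3·5 = 15 = 2·7 + 1), so t ≡ 5·1 = 5 ≡ 5 (mod 7).
    Then x = 8 + 9·5 = 53, valid modulo lcm(9, 21) = 63: x ≡ 53 (mod 63).
  Combine with x ≡ 11 (mod 12): gcd(63, 12) = 3; 11 - 53 = -42, which IS divisible by 3, so compatible.
    Write x = 53 + 63·t and substitute into x ≡ 11 (mod 12): 63·t ≡ 11 − 53 = -42 (mod 12).
    Divide the congruence (and modulus) by g = 3: 21·t ≡ -14 (mod 4).
    Reduce coefficients mod 4: 1·t ≡ 2 (mod 4).
    So t ≡ 2 (mod 4).
    Then x = 53 + 63·2 = 179, valid modulo lcm(63, 12) = 252: x ≡ 179 (mod 252).
Verify: 179 mod 9 = 8, 179 mod 21 = 11, 179 mod 12 = 11.

x ≡ 179 (mod 252).


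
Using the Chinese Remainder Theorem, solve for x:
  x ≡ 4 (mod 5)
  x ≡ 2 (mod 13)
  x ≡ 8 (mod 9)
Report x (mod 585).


Moduli 5, 13, 9 are pairwise coprime; by CRT there is a unique solution modulo M = 5 · 13 · 9 = 585.
Solve pairwise, accumulating the modulus:
  Start with x ≡ 4 (mod 5).
  Combine with x ≡ 2 (mod 13): since gcd(5, 13) = 1, we get a unique residue mod 65.
    Write x = 4 + 5·t and substitute into x ≡ 2 (mod 13): 5·t ≡ 2 − 4 = -2 (mod 13).
    Reduce coefficients mod 13: 5·t ≡ 11 (mod 13).
    The inverse of 5 mod 13 is 8 (since 5·8 = 40 = 3·13 + 1), so t ≡ 8·11 = 88 ≡ 10 (mod 13).
    Then x = 4 + 5·10 = 54, valid modulo lcm(5, 13) = 65: x ≡ 54 (mod 65).
  Combine with x ≡ 8 (mod 9): since gcd(65, 9) = 1, we get a unique residue mod 585.
    Write x = 54 + 65·t and substitute into x ≡ 8 (mod 9): 65·t ≡ 8 − 54 = -46 (mod 9).
    Reduce coefficients mod 9: 2·t ≡ 8 (mod 9).
    The inverse of 2 mod 9 is 5 (since 2·5 = 10 = 1·9 + 1), so t ≡ 5·8 = 40 ≡ 4 (mod 9).
    Then x = 54 + 65·4 = 314, valid modulo lcm(65, 9) = 585: x ≡ 314 (mod 585).
Verify: 314 mod 5 = 4 ✓, 314 mod 13 = 2 ✓, 314 mod 9 = 8 ✓.

x ≡ 314 (mod 585).


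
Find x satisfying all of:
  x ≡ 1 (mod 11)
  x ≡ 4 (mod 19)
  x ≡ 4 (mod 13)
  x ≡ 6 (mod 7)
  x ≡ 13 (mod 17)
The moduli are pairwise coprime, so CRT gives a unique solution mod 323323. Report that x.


Product of moduli M = 11 · 19 · 13 · 7 · 17 = 323323.
Merge one congruence at a time:
  Start: x ≡ 1 (mod 11).
  Combine with x ≡ 4 (mod 19); new modulus lcm = 209.
    Write x = 1 + 11·t and substitute into x ≡ 4 (mod 19): 11·t ≡ 4 − 1 = 3 (mod 19).
    The inverse of 11 mod 19 is 7 (since 11·7 = 77 = 4·19 + 1), so t ≡ 7·3 = 21 ≡ 2 (mod 19).
    Then x = 1 + 11·2 = 23, valid modulo lcm(11, 19) = 209: x ≡ 23 (mod 209).
  Combine with x ≡ 4 (mod 13); new modulus lcm = 2717.
    Write x = 23 + 209·t and substitute into x ≡ 4 (mod 13): 209·t ≡ 4 − 23 = -19 (mod 13).
    Reduce coefficients mod 13: 1·t ≡ 7 (mod 13).
    So t ≡ 7 (mod 13).
    Then x = 23 + 209·7 = 1486, valid modulo lcm(209, 13) = 2717: x ≡ 1486 (mod 2717).
  Combine with x ≡ 6 (mod 7); new modulus lcm = 19019.
    Write x = 1486 + 2717·t and substitute into x ≡ 6 (mod 7): 2717·t ≡ 6 − 1486 = -1480 (mod 7).
    Reduce coefficients mod 7: 1·t ≡ 4 (mod 7).
    So t ≡ 4 (mod 7).
    Then x = 1486 + 2717·4 = 12354, valid modulo lcm(2717, 7) = 19019: x ≡ 12354 (mod 19019).
  Combine with x ≡ 13 (mod 17); new modulus lcm = 323323.
    Write x = 12354 + 19019·t and substitute into x ≡ 13 (mod 17): 19019·t ≡ 13 − 12354 = -12341 (mod 17).
    Reduce coefficients mod 17: 13·t ≡ 1 (mod 17).
    The inverse of 13 mod 17 is 4 (since 13·4 = 52 = 3·17 + 1), so t ≡ 4·1 = 4 ≡ 4 (mod 17).
    Then x = 12354 + 19019·4 = 88430, valid modulo lcm(19019, 17) = 323323: x ≡ 88430 (mod 323323).
Verify against each original: 88430 mod 11 = 1, 88430 mod 19 = 4, 88430 mod 13 = 4, 88430 mod 7 = 6, 88430 mod 17 = 13.

x ≡ 88430 (mod 323323).


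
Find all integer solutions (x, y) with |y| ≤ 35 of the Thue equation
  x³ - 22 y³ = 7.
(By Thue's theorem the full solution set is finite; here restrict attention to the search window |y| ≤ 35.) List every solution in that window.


The equation is x³ - 22y³ = 7. For fixed y, x³ = 22·y³ + 7, so a solution requires the RHS to be a perfect cube.
Strategy: iterate y from -35 to 35, compute RHS = 22·y³ + 7, and check whether it is a (positive or negative) perfect cube.
Check small values of y:
  y = 0: RHS = 7 is not a perfect cube.
  y = 1: RHS = 29 is not a perfect cube.
  y = -1: RHS = -15 is not a perfect cube.
  y = 2: RHS = 183 is not a perfect cube.
  y = -2: RHS = -169 is not a perfect cube.
  y = 3: RHS = 601 is not a perfect cube.
  y = -3: RHS = -587 is not a perfect cube.
Continuing the search up to |y| = 35 finds no solutions either.
No (x, y) in the scanned range satisfies the equation.

No integer solutions with |y| ≤ 35.


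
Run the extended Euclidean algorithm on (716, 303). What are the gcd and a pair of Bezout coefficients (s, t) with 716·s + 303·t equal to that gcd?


Euclidean algorithm on (716, 303) — divide until remainder is 0:
  716 = 2 · 303 + 110
  303 = 2 · 110 + 83
  110 = 1 · 83 + 27
  83 = 3 · 27 + 2
  27 = 13 · 2 + 1
  2 = 2 · 1 + 0
gcd(716, 303) = 1.
Track Bezout coefficients alongside the remainders: start with r₀ = 716 = a·1 + b·0 (s = 1, t = 0) and r₁ = 303 = a·0 + b·1 (s = 0, t = 1); each new remainder r_{k+1} = r_{k-1} − q_k·r_k inherits s_{k+1} = s_{k-1} − q_k·s_k, t_{k+1} = t_{k-1} − q_k·t_k, so r_k = a·s_k + b·t_k at every step:
  q = 2: r = 110, s = 1 − 2·0 = 1, t = 0 − 2·1 = -2  (check: 716·1 + 303·(-2) = 110)
  q = 2: r = 83, s = 0 − 2·1 = -2, t = 1 − 2·(-2) = 5  (check: 716·(-2) + 303·5 = 83)
  q = 1: r = 27, s = 1 − 1·(-2) = 3, t = -2 − 1·5 = -7  (check: 716·3 + 303·(-7) = 27)
  q = 3: r = 2, s = -2 − 3·3 = -11, t = 5 − 3·(-7) = 26  (check: 716·(-11) + 303·26 = 2)
  q = 13: r = 1, s = 3 − 13·(-11) = 146, t = -7 − 13·26 = -345  (check: 716·146 + 303·(-345) = 1)
The row with r = 1 (the gcd) gives the Bezout coefficients s = 146, t = -345.
Result: 716 · (146) + 303 · (-345) = 1.

gcd(716, 303) = 1; s = 146, t = -345 (check: 716·146 + 303·(-345) = 1).


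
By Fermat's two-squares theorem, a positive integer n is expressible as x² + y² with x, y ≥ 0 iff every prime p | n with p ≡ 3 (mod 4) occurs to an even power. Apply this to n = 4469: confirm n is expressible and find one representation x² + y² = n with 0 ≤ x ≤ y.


Step 1: Factor n = 4469 = 41 · 109.
Step 2: Check the mod-4 condition on each prime factor: 41 ≡ 1 (mod 4), exponent 1; 109 ≡ 1 (mod 4), exponent 1.
All primes ≡ 3 (mod 4) appear to even exponent (or don't appear), so by the two-squares theorem n IS expressible as a sum of two squares.
Step 3: Build a representation. Here n = 41 · 109 is a product of primes ≡ 1 (mod 4). Each prime p ≡ 1 (mod 4) is itself a sum of two squares; find a² by testing p − a² for a perfect square:
  41: 41 − 1² = 40, 41 − 2² = 37, 41 − 3² = 32, 41 − 4² = 25 = 5² ⇒ 41 = 4² + 5².
  109: 109 − 1² = 108, 109 − 2² = 105, 109 − 3² = 100 = 10² ⇒ 109 = 3² + 10².
  Combine using the Brahmagupta–Fibonacci identity (a² + b²)(c² + d²) = (ac − bd)² + (ad + bc)² = (ac + bd)² + (ad − bc)²:
  41 · 109 = 4469: from (4² + 5²)(3² + 10²), take (4·3 − 5·10, 4·10 + 5·3) = (12 − 50, 40 + 15) = (-38, 55); dropping signs (only squares matter) gives (38, 55); check 38² + 55² = 1444 + 3025 = 4469 ✓.
Step 4: Order so x ≤ y and verify: 38² + 55² = 1444 + 3025 = 4469 = n. ✓

n = 4469 = 38² + 55² (one valid representation with x ≤ y).


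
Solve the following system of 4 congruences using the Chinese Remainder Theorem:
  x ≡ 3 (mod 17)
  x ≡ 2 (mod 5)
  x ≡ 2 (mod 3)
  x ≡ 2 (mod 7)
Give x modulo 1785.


Product of moduli M = 17 · 5 · 3 · 7 = 1785.
Merge one congruence at a time:
  Start: x ≡ 3 (mod 17).
  Combine with x ≡ 2 (mod 5); new modulus lcm = 85.
    Write x = 3 + 17·t and substitute into x ≡ 2 (mod 5): 17·t ≡ 2 − 3 = -1 (mod 5).
    Reduce coefficients mod 5: 2·t ≡ 4 (mod 5).
    The inverse of 2 mod 5 is 3 (since 2·3 = 6 = 1·5 + 1), so t ≡ 3·4 = 12 ≡ 2 (mod 5).
    Then x = 3 + 17·2 = 37, valid modulo lcm(17, 5) = 85: x ≡ 37 (mod 85).
  Combine with x ≡ 2 (mod 3); new modulus lcm = 255.
    Write x = 37 + 85·t and substitute into x ≡ 2 (mod 3): 85·t ≡ 2 − 37 = -35 (mod 3).
    Reduce coefficients mod 3: 1·t ≡ 1 (mod 3).
    So t ≡ 1 (mod 3).
    Then x = 37 + 85·1 = 122, valid modulo lcm(85, 3) = 255: x ≡ 122 (mod 255).
  Combine with x ≡ 2 (mod 7); new modulus lcm = 1785.
    Write x = 122 + 255·t and substitute into x ≡ 2 (mod 7): 255·t ≡ 2 − 122 = -120 (mod 7).
    Reduce coefficients mod 7: 3·t ≡ 6 (mod 7).
    The inverse of 3 mod 7 is 5 (since 3·5 = 15 = 2·7 + 1), so t ≡ 5·6 = 30 ≡ 2 (mod 7).
    Then x = 122 + 255·2 = 632, valid modulo lcm(255, 7) = 1785: x ≡ 632 (mod 1785).
Verify against each original: 632 mod 17 = 3, 632 mod 5 = 2, 632 mod 3 = 2, 632 mod 7 = 2.

x ≡ 632 (mod 1785).


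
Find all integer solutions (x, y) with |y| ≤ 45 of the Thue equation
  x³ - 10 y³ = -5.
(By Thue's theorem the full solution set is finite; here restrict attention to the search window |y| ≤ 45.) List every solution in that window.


The equation is x³ - 10y³ = -5. For fixed y, x³ = 10·y³ − 5, so a solution requires the RHS to be a perfect cube.
Strategy: iterate y from -45 to 45, compute RHS = 10·y³ − 5, and check whether it is a (positive or negative) perfect cube.
Check small values of y:
  y = 0: RHS = -5 is not a perfect cube.
  y = 1: RHS = 5 is not a perfect cube.
  y = -1: RHS = -15 is not a perfect cube.
  y = 2: RHS = 75 is not a perfect cube.
  y = -2: RHS = -85 is not a perfect cube.
  y = 3: RHS = 265 is not a perfect cube.
  y = -3: RHS = -275 is not a perfect cube.
Continuing the search up to |y| = 45 finds no solutions either.
No (x, y) in the scanned range satisfies the equation.

No integer solutions with |y| ≤ 45.


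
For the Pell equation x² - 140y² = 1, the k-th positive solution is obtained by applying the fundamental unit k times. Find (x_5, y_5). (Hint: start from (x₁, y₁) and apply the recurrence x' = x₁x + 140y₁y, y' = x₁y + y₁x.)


Step 1: Find the fundamental solution (x₁, y₁) of x² - 140y² = 1.
  Expand √140 as a continued fraction. a₀ = ⌊√140⌋ = 11; iterate m_{k+1} = d_k·a_k − m_k, d_{k+1} = (140 − m_{k+1}²)/d_k, a_{k+1} = ⌊(a₀ + m_{k+1})/d_{k+1}⌋ (starting m₀ = 0, d₀ = 1), with convergents p_k = a_k·p_{k-1} + p_{k-2}, q_k = a_k·q_{k-1} + q_{k-2} (p₋₁ = 1, q₋₁ = 0):
  k = 0: a₀ = 11; p₀/q₀ = 11/1; p₀² − 140·q₀² = 121 − 140 = -19.
  k = 1: m = 11, d = 19, a = ⌊(11 + 11)/19⌋ = 1; p/q = (1·11 + 1)/(1·1 + 0) = 12/1; p² − 140·q² = 144 − 140 = 4.
  k = 2: m = 8, d = 4, a = ⌊(11 + 8)/4⌋ = 4; p/q = (4·12 + 11)/(4·1 + 1) = 59/5; p² − 140·q² = 3481 − 3500 = -19.
  k = 3: m = 8, d = 19, a = ⌊(11 + 8)/19⌋ = 1; p/q = (1·59 + 12)/(1·5 + 1) = 71/6; p² − 140·q² = 5041 − 5040 = 1.
  The first convergent with p² − 140·q² = 1 gives the fundamental solution (x₁, y₁) = (71, 6).
Step 2: Apply the recurrence (x_{n+1}, y_{n+1}) = (x₁x_n + 140y₁y_n, x₁y_n + y₁x_n) repeatedly.
  From (x_1, y_1) = (71, 6): x_2 = 71·71 + 140·6·6 = 10081; y_2 = 71·6 + 6·71 = 852.
  From (x_2, y_2) = (10081, 852): x_3 = 71·10081 + 140·6·852 = 1431431; y_3 = 71·852 + 6·10081 = 120978.
  From (x_3, y_3) = (1431431, 120978): x_4 = 71·1431431 + 140·6·120978 = 203253121; y_4 = 71·120978 + 6·1431431 = 17178024.
  From (x_4, y_4) = (203253121, 17178024): x_5 = 71·203253121 + 140·6·17178024 = 28860511751; y_5 = 71·17178024 + 6·203253121 = 2439158430.
Step 3: Verify x_5² - 140·y_5² = 832929138529609086001 - 832929138529609086000 = 1 (should be 1). ✓

(x_1, y_1) = (71, 6); (x_5, y_5) = (28860511751, 2439158430).


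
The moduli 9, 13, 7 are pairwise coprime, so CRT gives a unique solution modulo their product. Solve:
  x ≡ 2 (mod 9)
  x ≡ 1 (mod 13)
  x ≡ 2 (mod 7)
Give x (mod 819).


Moduli 9, 13, 7 are pairwise coprime; by CRT there is a unique solution modulo M = 9 · 13 · 7 = 819.
Solve pairwise, accumulating the modulus:
  Start with x ≡ 2 (mod 9).
  Combine with x ≡ 1 (mod 13): since gcd(9, 13) = 1, we get a unique residue mod 117.
    Write x = 2 + 9·t and substitute into x ≡ 1 (mod 13): 9·t ≡ 1 − 2 = -1 (mod 13).
    Reduce coefficients mod 13: 9·t ≡ 12 (mod 13).
    The inverse of 9 mod 13 is 3 (since 9·3 = 27 = 2·13 + 1), so t ≡ 3·12 = 36 ≡ 10 (mod 13).
    Then x = 2 + 9·10 = 92, valid modulo lcm(9, 13) = 117: x ≡ 92 (mod 117).
  Combine with x ≡ 2 (mod 7): since gcd(117, 7) = 1, we get a unique residue mod 819.
    Write x = 92 + 117·t and substitute into x ≡ 2 (mod 7): 117·t ≡ 2 − 92 = -90 (mod 7).
    Reduce coefficients mod 7: 5·t ≡ 1 (mod 7).
    The inverse of 5 mod 7 is 3 (since 5·3 = 15 = 2·7 + 1), so t ≡ 3·1 = 3 ≡ 3 (mod 7).
    Then x = 92 + 117·3 = 443, valid modulo lcm(117, 7) = 819: x ≡ 443 (mod 819).
Verify: 443 mod 9 = 2 ✓, 443 mod 13 = 1 ✓, 443 mod 7 = 2 ✓.

x ≡ 443 (mod 819).


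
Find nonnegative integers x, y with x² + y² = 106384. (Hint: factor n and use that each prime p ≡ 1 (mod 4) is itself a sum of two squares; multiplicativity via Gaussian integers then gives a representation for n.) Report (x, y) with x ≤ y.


Step 1: Factor n = 106384 = 2^4 · 61 · 109.
Step 2: Check the mod-4 condition on each prime factor: 2 = 2 (special); 61 ≡ 1 (mod 4), exponent 1; 109 ≡ 1 (mod 4), exponent 1.
All primes ≡ 3 (mod 4) appear to even exponent (or don't appear), so by the two-squares theorem n IS expressible as a sum of two squares.
Step 3: Build a representation. Group n = k² · m with k = 4 and m = 61 · 109 = 6649 (a product of primes ≡ 1 (mod 4)); a representation of m scales to one of n via (k·x)² + (k·y)² = k²(x² + y²). Each prime p ≡ 1 (mod 4) is itself a sum of two squares; find a² by testing p − a² for a perfect square:
  61: 61 − 1² = 60, 61 − 2² = 57, 61 − 3² = 52, 61 − 4² = 45, 61 − 5² = 36 = 6² ⇒ 61 = 5² + 6².
  109: 109 − 1² = 108, 109 − 2² = 105, 109 − 3² = 100 = 10² ⇒ 109 = 3² + 10².
  Combine using the Brahmagupta–Fibonacci identity (a² + b²)(c² + d²) = (ac − bd)² + (ad + bc)² = (ac + bd)² + (ad − bc)²:
  61 · 109 = 6649: from (5² + 6²)(3² + 10²), take (5·3 − 6·10, 5·10 + 6·3) = (15 − 60, 50 + 18) = (-45, 68); dropping signs (only squares matter) gives (45, 68); check 45² + 68² = 2025 + 4624 = 6649 ✓.
  Scale by k = 4: (4·45, 4·68) = (180, 272).
Step 4: Order so x ≤ y and verify: 180² + 272² = 32400 + 73984 = 106384 = n. ✓

n = 106384 = 180² + 272² (one valid representation with x ≤ y).


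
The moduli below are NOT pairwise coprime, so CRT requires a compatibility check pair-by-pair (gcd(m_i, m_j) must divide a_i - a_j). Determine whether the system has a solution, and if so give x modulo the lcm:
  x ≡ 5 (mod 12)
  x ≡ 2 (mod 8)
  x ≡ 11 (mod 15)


Moduli 12, 8, 15 are not pairwise coprime, so CRT works modulo lcm(m_i) when all pairwise compatibility conditions hold.
Pairwise compatibility: gcd(m_i, m_j) must divide a_i - a_j for every pair.
Merge one congruence at a time:
  Start: x ≡ 5 (mod 12).
  Combine with x ≡ 2 (mod 8): gcd(12, 8) = 4, and 2 - 5 = -3 is NOT divisible by 4.
    ⇒ system is inconsistent (no integer solution).

No solution (the system is inconsistent).


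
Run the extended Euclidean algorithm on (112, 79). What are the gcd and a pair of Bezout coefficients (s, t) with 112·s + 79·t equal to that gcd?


Euclidean algorithm on (112, 79) — divide until remainder is 0:
  112 = 1 · 79 + 33
  79 = 2 · 33 + 13
  33 = 2 · 13 + 7
  13 = 1 · 7 + 6
  7 = 1 · 6 + 1
  6 = 6 · 1 + 0
gcd(112, 79) = 1.
Track Bezout coefficients alongside the remainders: start with r₀ = 112 = a·1 + b·0 (s = 1, t = 0) and r₁ = 79 = a·0 + b·1 (s = 0, t = 1); each new remainder r_{k+1} = r_{k-1} − q_k·r_k inherits s_{k+1} = s_{k-1} − q_k·s_k, t_{k+1} = t_{k-1} − q_k·t_k, so r_k = a·s_k + b·t_k at every step:
  q = 1: r = 33, s = 1 − 1·0 = 1, t = 0 − 1·1 = -1  (check: 112·1 + 79·(-1) = 33)
  q = 2: r = 13, s = 0 − 2·1 = -2, t = 1 − 2·(-1) = 3  (check: 112·(-2) + 79·3 = 13)
  q = 2: r = 7, s = 1 − 2·(-2) = 5, t = -1 − 2·3 = -7  (check: 112·5 + 79·(-7) = 7)
  q = 1: r = 6, s = -2 − 1·5 = -7, t = 3 − 1·(-7) = 10  (check: 112·(-7) + 79·10 = 6)
  q = 1: r = 1, s = 5 − 1·(-7) = 12, t = -7 − 1·10 = -17  (check: 112·12 + 79·(-17) = 1)
The row with r = 1 (the gcd) gives the Bezout coefficients s = 12, t = -17.
Result: 112 · (12) + 79 · (-17) = 1.

gcd(112, 79) = 1; s = 12, t = -17 (check: 112·12 + 79·(-17) = 1).


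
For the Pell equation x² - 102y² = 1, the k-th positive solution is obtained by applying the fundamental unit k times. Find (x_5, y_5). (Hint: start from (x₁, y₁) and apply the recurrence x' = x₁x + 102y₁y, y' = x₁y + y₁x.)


Step 1: Find the fundamental solution (x₁, y₁) of x² - 102y² = 1.
  Expand √102 as a continued fraction. a₀ = ⌊√102⌋ = 10; iterate m_{k+1} = d_k·a_k − m_k, d_{k+1} = (102 − m_{k+1}²)/d_k, a_{k+1} = ⌊(a₀ + m_{k+1})/d_{k+1}⌋ (starting m₀ = 0, d₀ = 1), with convergents p_k = a_k·p_{k-1} + p_{k-2}, q_k = a_k·q_{k-1} + q_{k-2} (p₋₁ = 1, q₋₁ = 0):
  k = 0: a₀ = 10; p₀/q₀ = 10/1; p₀² − 102·q₀² = 100 − 102 = -2.
  k = 1: m = 10, d = 2, a = ⌊(10 + 10)/2⌋ = 10; p/q = (10·10 + 1)/(10·1 + 0) = 101/10; p² − 102·q² = 10201 − 10200 = 1.
  The first convergent with p² − 102·q² = 1 gives the fundamental solution (x₁, y₁) = (101, 10).
Step 2: Apply the recurrence (x_{n+1}, y_{n+1}) = (x₁x_n + 102y₁y_n, x₁y_n + y₁x_n) repeatedly.
  From (x_1, y_1) = (101, 10): x_2 = 101·101 + 102·10·10 = 20401; y_2 = 101·10 + 10·101 = 2020.
  From (x_2, y_2) = (20401, 2020): x_3 = 101·20401 + 102·10·2020 = 4120901; y_3 = 101·2020 + 10·20401 = 408030.
  From (x_3, y_3) = (4120901, 408030): x_4 = 101·4120901 + 102·10·408030 = 832401601; y_4 = 101·408030 + 10·4120901 = 82420040.
  From (x_4, y_4) = (832401601, 82420040): x_5 = 101·832401601 + 102·10·82420040 = 168141002501; y_5 = 101·82420040 + 10·832401601 = 16648440050.
Step 3: Verify x_5² - 102·y_5² = 28271396722041288255001 - 28271396722041288255000 = 1 (should be 1). ✓

(x_1, y_1) = (101, 10); (x_5, y_5) = (168141002501, 16648440050).


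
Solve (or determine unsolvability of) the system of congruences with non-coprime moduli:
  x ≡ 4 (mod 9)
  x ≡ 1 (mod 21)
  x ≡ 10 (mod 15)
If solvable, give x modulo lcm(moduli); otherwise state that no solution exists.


Moduli 9, 21, 15 are not pairwise coprime, so CRT works modulo lcm(m_i) when all pairwise compatibility conditions hold.
Pairwise compatibility: gcd(m_i, m_j) must divide a_i - a_j for every pair.
Merge one congruence at a time:
  Start: x ≡ 4 (mod 9).
  Combine with x ≡ 1 (mod 21): gcd(9, 21) = 3; 1 - 4 = -3, which IS divisible by 3, so compatible.
    Write x = 4 + 9·t and substitute into x ≡ 1 (mod 21): 9·t ≡ 1 − 4 = -3 (mod 21).
    Divide the congruence (and modulus) by g = 3: 3·t ≡ -1 (mod 7).
    Reduce coefficients mod 7: 3·t ≡ 6 (mod 7).
    The inverse of 3 mod 7 is 5 (since 3·5 = 15 = 2·7 + 1), so t ≡ 5·6 = 30 ≡ 2 (mod 7).
    Then x = 4 + 9·2 = 22, valid modulo lcm(9, 21) = 63: x ≡ 22 (mod 63).
  Combine with x ≡ 10 (mod 15): gcd(63, 15) = 3; 10 - 22 = -12, which IS divisible by 3, so compatible.
    Write x = 22 + 63·t and substitute into x ≡ 10 (mod 15): 63·t ≡ 10 − 22 = -12 (mod 15).
    Divide the congruence (and modulus) by g = 3: 21·t ≡ -4 (mod 5).
    Reduce coefficients mod 5: 1·t ≡ 1 (mod 5).
    So t ≡ 1 (mod 5).
    Then x = 22 + 63·1 = 85, valid modulo lcm(63, 15) = 315: x ≡ 85 (mod 315).
Verify: 85 mod 9 = 4, 85 mod 21 = 1, 85 mod 15 = 10.

x ≡ 85 (mod 315).


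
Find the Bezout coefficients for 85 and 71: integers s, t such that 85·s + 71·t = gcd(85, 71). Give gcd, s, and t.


Euclidean algorithm on (85, 71) — divide until remainder is 0:
  85 = 1 · 71 + 14
  71 = 5 · 14 + 1
  14 = 14 · 1 + 0
gcd(85, 71) = 1.
Track Bezout coefficients alongside the remainders: start with r₀ = 85 = a·1 + b·0 (s = 1, t = 0) and r₁ = 71 = a·0 + b·1 (s = 0, t = 1); each new remainder r_{k+1} = r_{k-1} − q_k·r_k inherits s_{k+1} = s_{k-1} − q_k·s_k, t_{k+1} = t_{k-1} − q_k·t_k, so r_k = a·s_k + b·t_k at every step:
  q = 1: r = 14, s = 1 − 1·0 = 1, t = 0 − 1·1 = -1  (check: 85·1 + 71·(-1) = 14)
  q = 5: r = 1, s = 0 − 5·1 = -5, t = 1 − 5·(-1) = 6  (check: 85·(-5) + 71·6 = 1)
The row with r = 1 (the gcd) gives the Bezout coefficients s = -5, t = 6.
Result: 85 · (-5) + 71 · (6) = 1.

gcd(85, 71) = 1; s = -5, t = 6 (check: 85·(-5) + 71·6 = 1).


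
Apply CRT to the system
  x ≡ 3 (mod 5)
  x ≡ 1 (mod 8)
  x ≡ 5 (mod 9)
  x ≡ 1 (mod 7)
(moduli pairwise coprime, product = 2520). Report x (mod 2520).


Product of moduli M = 5 · 8 · 9 · 7 = 2520.
Merge one congruence at a time:
  Start: x ≡ 3 (mod 5).
  Combine with x ≡ 1 (mod 8); new modulus lcm = 40.
    Write x = 3 + 5·t and substitute into x ≡ 1 (mod 8): 5·t ≡ 1 − 3 = -2 (mod 8).
    Reduce coefficients mod 8: 5·t ≡ 6 (mod 8).
    The inverse of 5 mod 8 is 5 (since 5·5 = 25 = 3·8 + 1), so t ≡ 5·6 = 30 ≡ 6 (mod 8).
    Then x = 3 + 5·6 = 33, valid modulo lcm(5, 8) = 40: x ≡ 33 (mod 40).
  Combine with x ≡ 5 (mod 9); new modulus lcm = 360.
    Write x = 33 + 40·t and substitute into x ≡ 5 (mod 9): 40·t ≡ 5 − 33 = -28 (mod 9).
    Reduce coefficients mod 9: 4·t ≡ 8 (mod 9).
    The inverse of 4 mod 9 is 7 (since 4·7 = 28 = 3·9 + 1), so t ≡ 7·8 = 56 ≡ 2 (mod 9).
    Then x = 33 + 40·2 = 113, valid modulo lcm(40, 9) = 360: x ≡ 113 (mod 360).
  Combine with x ≡ 1 (mod 7); new modulus lcm = 2520.
    Write x = 113 + 360·t and substitute into x ≡ 1 (mod 7): 360·t ≡ 1 − 113 = -112 (mod 7).
    Reduce coefficients mod 7: 3·t ≡ 0 (mod 7).
    The inverse of 3 mod 7 is 5 (since 3·5 = 15 = 2·7 + 1), so t ≡ 5·0 = 0 ≡ 0 (mod 7).
    Then x = 113 + 360·0 = 113, valid modulo lcm(360, 7) = 2520: x ≡ 113 (mod 2520).
Verify against each original: 113 mod 5 = 3, 113 mod 8 = 1, 113 mod 9 = 5, 113 mod 7 = 1.

x ≡ 113 (mod 2520).


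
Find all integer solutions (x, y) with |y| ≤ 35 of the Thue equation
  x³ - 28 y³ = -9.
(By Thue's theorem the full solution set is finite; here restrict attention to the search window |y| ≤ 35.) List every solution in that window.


The equation is x³ - 28y³ = -9. For fixed y, x³ = 28·y³ − 9, so a solution requires the RHS to be a perfect cube.
Strategy: iterate y from -35 to 35, compute RHS = 28·y³ − 9, and check whether it is a (positive or negative) perfect cube.
Check small values of y:
  y = 0: RHS = -9 is not a perfect cube.
  y = 1: RHS = 19 is not a perfect cube.
  y = -1: RHS = -37 is not a perfect cube.
  y = 2: RHS = 215 is not a perfect cube.
  y = -2: RHS = -233 is not a perfect cube.
  y = 3: RHS = 747 is not a perfect cube.
  y = -3: RHS = -765 is not a perfect cube.
Continuing the search up to |y| = 35 finds no solutions either.
No (x, y) in the scanned range satisfies the equation.

No integer solutions with |y| ≤ 35.


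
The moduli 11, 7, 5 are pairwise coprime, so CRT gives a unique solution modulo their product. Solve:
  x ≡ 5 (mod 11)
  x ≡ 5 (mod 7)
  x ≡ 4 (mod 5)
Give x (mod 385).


Moduli 11, 7, 5 are pairwise coprime; by CRT there is a unique solution modulo M = 11 · 7 · 5 = 385.
Solve pairwise, accumulating the modulus:
  Start with x ≡ 5 (mod 11).
  Combine with x ≡ 5 (mod 7): since gcd(11, 7) = 1, we get a unique residue mod 77.
    Write x = 5 + 11·t and substitute into x ≡ 5 (mod 7): 11·t ≡ 5 − 5 = 0 (mod 7).
    Reduce coefficients mod 7: 4·t ≡ 0 (mod 7).
    The inverse of 4 mod 7 is 2 (since 4·2 = 8 = 1·7 + 1), so t ≡ 2·0 = 0 ≡ 0 (mod 7).
    Then x = 5 + 11·0 = 5, valid modulo lcm(11, 7) = 77: x ≡ 5 (mod 77).
  Combine with x ≡ 4 (mod 5): since gcd(77, 5) = 1, we get a unique residue mod 385.
    Write x = 5 + 77·t and substitute into x ≡ 4 (mod 5): 77·t ≡ 4 − 5 = -1 (mod 5).
    Reduce coefficients mod 5: 2·t ≡ 4 (mod 5).
    The inverse of 2 mod 5 is 3 (since 2·3 = 6 = 1·5 + 1), so t ≡ 3·4 = 12 ≡ 2 (mod 5).
    Then x = 5 + 77·2 = 159, valid modulo lcm(77, 5) = 385: x ≡ 159 (mod 385).
Verify: 159 mod 11 = 5 ✓, 159 mod 7 = 5 ✓, 159 mod 5 = 4 ✓.

x ≡ 159 (mod 385).
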